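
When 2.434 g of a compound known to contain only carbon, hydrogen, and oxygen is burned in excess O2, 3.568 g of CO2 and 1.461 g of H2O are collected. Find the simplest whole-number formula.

mol C = 3.568 / 44.01 = 0.08107; mass C = 0.08107 × 12.01 = 0.9737 g
mol H = 2 × (1.461 / 18.02) = 0.1622; mass H = 0.1622 × 1.008 = 0.1635 g
mass O = 2.434 − (1.137) = 1.297 g → mol O = 0.08105
Smallest is O at 0.08105 mol; normalising gives C 1.000, H 2.001, O 1.000
Ratio ≈ 1:2:1, so the empirical formula is CH2O

CH2O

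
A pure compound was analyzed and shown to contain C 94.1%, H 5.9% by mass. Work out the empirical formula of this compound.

Assume 100 g: 94.1 g C, 5.9 g H.
n(C) = 94.1/12.01 = 7.835, n(H) = 5.9/1.008 = 5.853
Ratios (÷ 5.853): C 1.339, H 1.000
Scaling by 3: C 4.02, H 3.00 → C4H3

C4H3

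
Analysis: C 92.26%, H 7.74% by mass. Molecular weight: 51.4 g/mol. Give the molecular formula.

Assume 100 g: 92.26 g C, 7.74 g H.
Moles — C: 92.26 / 12.01 = 7.682 mol; H: 7.74 / 1.008 = 7.679 mol
Divide by the smallest (7.679 mol H): C 1.000, H 1.000
Ratio ≈ 1:1, so the empirical formula is CH
Empirical-formula mass = 13.02 g/mol
n = 51.4 / 13.02 = 3.95 ≈ 4
Molecular formula = (CH)×4 = C4H4

C4H4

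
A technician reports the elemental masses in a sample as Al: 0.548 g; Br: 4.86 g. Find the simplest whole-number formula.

AlBr3

Al: 0.548 g ÷ 26.98 g/mol = 0.02031 mol
Br: 4.86 g ÷ 79.90 g/mol = 0.06083 mol
Smallest is Al at 0.02031 mol; normalising gives Al 1.000, Br 2.995
≈ 1:3 → AlBr3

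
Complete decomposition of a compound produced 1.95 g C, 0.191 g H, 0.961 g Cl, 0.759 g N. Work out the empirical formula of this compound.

Moles — C: 1.95 / 12.01 = 0.1624 mol; H: 0.191 / 1.008 = 0.1895 mol; Cl: 0.961 / 35.45 = 0.02711 mol; N: 0.759 / 14.01 = 0.05418 mol
Smallest is Cl at 0.02711 mol; normalising gives C 5.989, H 6.990, Cl 1.000, N 1.998
≈ 6:7:1:2 → C6H7ClN2

C6H7ClN2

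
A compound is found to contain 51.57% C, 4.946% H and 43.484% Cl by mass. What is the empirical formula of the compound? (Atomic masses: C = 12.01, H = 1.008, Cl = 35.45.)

Assume 100 g: 51.57 g C, 4.946 g H, 43.484 g Cl.
C: 51.57 g ÷ 12.01 g/mol = 4.294 mol
H: 4.946 g ÷ 1.008 g/mol = 4.907 mol
Cl: 43.484 g ÷ 35.45 g/mol = 1.227 mol
Ratios (÷ 1.227): C 3.501, H 4.000, Cl 1.000
Scaling by 2: C 7.00, H 8.00, Cl 2.00 → C7H8Cl2

C7H8Cl2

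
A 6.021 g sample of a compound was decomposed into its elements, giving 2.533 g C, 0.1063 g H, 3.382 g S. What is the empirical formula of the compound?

n(C) = 2.533/12.01 = 0.2109, n(H) = 0.1063/1.008 = 0.1055, n(S) = 3.382/32.07 = 0.1055
Smallest is H at 0.1055 mol; normalising gives C 2.000, H 1.000, S 1.000
Ratio ≈ 2:1:1, so the empirical formula is C2HS

C2HS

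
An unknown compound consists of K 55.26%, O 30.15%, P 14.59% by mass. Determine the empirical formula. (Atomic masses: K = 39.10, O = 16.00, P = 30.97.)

K3O4P

Assume 100 g: 55.26 g K, 30.15 g O, 14.59 g P.
K: 55.26 g ÷ 39.10 g/mol = 1.413 mol
O: 30.15 g ÷ 16.00 g/mol = 1.884 mol
P: 14.59 g ÷ 30.97 g/mol = 0.4711 mol
Smallest is P at 0.4711 mol; normalising gives K 3.000, O 4.000, P 1.000
Ratio ≈ 3:4:1, so the empirical formula is K3O4P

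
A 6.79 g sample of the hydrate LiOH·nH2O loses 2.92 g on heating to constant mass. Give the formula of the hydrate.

LiOH·H2O

Mass of anhydrous LiOH = 6.79 − 2.92 = 3.87 g
mol H2O = 2.92 / 18.02 = 0.162
Molar mass of LiOH = 23.95 g/mol → mol LiOH = 3.87 / 23.95 = 0.1616
n = 0.162 / 0.1616 = 1.00 ≈ 1 → LiOH·H2O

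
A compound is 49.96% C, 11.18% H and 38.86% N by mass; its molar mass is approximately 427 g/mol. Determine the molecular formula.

C18H48N12

Assume 100 g: 49.96 g C, 11.18 g H, 38.86 g N.
n(C) = 49.96/12.01 = 4.16, n(H) = 11.18/1.008 = 11.09, n(N) = 38.86/14.01 = 2.774
Smallest is N at 2.774 mol; normalising gives C 1.500, H 3.999, N 1.000
×2: C 3.00, H 8.00, N 2.00 → C3H8N2
Empirical-formula mass = 72.11 g/mol
n = 427 / 72.11 = 5.92 ≈ 6
Molecular formula = (C3H8N2)×6 = C18H48N12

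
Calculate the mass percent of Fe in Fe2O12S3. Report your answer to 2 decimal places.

Molar mass = 2(55.85) + 12(16.00) + 3(32.07) = 399.910 g/mol
Mass of Fe per mole = 2 × 55.85 = 111.700 g
% Fe = 111.700 / 399.910 × 100 = 27.93%

27.93%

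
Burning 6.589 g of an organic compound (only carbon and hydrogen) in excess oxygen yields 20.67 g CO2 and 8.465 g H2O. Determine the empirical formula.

mol C = 20.67 / 44.01 = 0.4697; mass C = 0.4697 × 12.01 = 5.641 g
mol H = 2 × (8.465 / 18.02) = 0.9395; mass H = 0.9395 × 1.008 = 0.9470 g
Divide by the smallest (0.4697 mol C): C 1.000, H 2.000
→ CH2

CH2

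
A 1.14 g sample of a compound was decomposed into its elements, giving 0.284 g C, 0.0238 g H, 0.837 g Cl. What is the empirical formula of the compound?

CHCl

n(C) = 0.284/12.01 = 0.02365, n(H) = 0.0238/1.008 = 0.02361, n(Cl) = 0.837/35.45 = 0.02361
Divide by the smallest (0.02361 mol Cl): C 1.002, H 1.000, Cl 1.000
≈ 1:1:1 → CHCl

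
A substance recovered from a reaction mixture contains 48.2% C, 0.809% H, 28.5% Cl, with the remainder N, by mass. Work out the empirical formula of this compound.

Assume 100 g: 48.2 g C, 0.809 g H, 28.5 g Cl, 22.49 g N.
n(C) = 48.2/12.01 = 4.013, n(H) = 0.809/1.008 = 0.8026, n(Cl) = 28.5/35.45 = 0.8039, n(N) = 22.49/14.01 = 1.605
Smallest is H at 0.8026 mol; normalising gives C 5.001, H 1.000, Cl 1.002, N 2.000
≈ 5:1:1:2 → C5HClN2

C5HClN2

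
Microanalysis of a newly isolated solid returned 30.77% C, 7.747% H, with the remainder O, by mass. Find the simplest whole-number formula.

C2H6O3

Assume 100 g: 30.77 g C, 7.747 g H, 61.483 g O.
n(C) = 30.77/12.01 = 2.562, n(H) = 7.747/1.008 = 7.686, n(O) = 61.483/16.00 = 3.843
Divide by the smallest (2.562 mol C): C 1.000, H 3.000, O 1.500
×2: C 2.00, H 6.00, O 3.00 → C2H6O3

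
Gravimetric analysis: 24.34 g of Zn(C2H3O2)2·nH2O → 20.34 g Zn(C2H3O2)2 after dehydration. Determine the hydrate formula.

Zn(C2H3O2)2·2H2O

Mass of water lost = 24.34 − 20.34 = 4 g → 4 / 18.02 = 0.222 mol H2O
Molar mass of Zn(C2H3O2)2 = 183.47 g/mol → mol Zn(C2H3O2)2 = 20.34 / 183.47 = 0.1109
n = 0.222 / 0.1109 = 2.00 ≈ 2 → Zn(C2H3O2)2·2H2O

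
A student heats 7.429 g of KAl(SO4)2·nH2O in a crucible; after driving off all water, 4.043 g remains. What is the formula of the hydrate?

Mass of water lost = 7.429 − 4.043 = 3.386 g → 3.386 / 18.02 = 0.1879 mol H2O
Molar mass of KAl(SO4)2 = 258.22 g/mol → mol KAl(SO4)2 = 4.043 / 258.22 = 0.01566
n = 0.1879 / 0.01566 = 12.00 ≈ 12 → KAl(SO4)2·12H2O

KAl(SO4)2·12H2O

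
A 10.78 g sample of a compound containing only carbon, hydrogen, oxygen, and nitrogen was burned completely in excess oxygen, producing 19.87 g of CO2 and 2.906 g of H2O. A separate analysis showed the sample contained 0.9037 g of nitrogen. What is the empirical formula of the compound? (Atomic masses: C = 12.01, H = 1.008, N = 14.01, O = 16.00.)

C7H5NO4

mol C = 19.87 / 44.01 = 0.4515; mass C = 0.4515 × 12.01 = 5.422 g
mol H = 2 × (2.906 / 18.02) = 0.3225; mass H = 0.3225 × 1.008 = 0.3251 g
mol N = 0.9037 / 14.01 = 0.06450
mass O = 10.78 − (6.651) = 4.129 g → mol O = 0.2581
Smallest is N at 0.0645 mol; normalising gives C 6.999, H 5.000, N 1.000, O 4.001
Ratio ≈ 7:5:1:4, so the empirical formula is C7H5NO4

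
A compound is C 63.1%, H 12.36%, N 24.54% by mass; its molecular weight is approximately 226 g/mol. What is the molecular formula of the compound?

Assume 100 g: 63.1 g C, 12.36 g H, 24.54 g N.
C: 63.1 g ÷ 12.01 g/mol = 5.254 mol
H: 12.36 g ÷ 1.008 g/mol = 12.26 mol
N: 24.54 g ÷ 14.01 g/mol = 1.752 mol
Ratios (÷ 1.752): C 3.000, H 7.000, N 1.000
Ratio ≈ 3:7:1, so the empirical formula is C3H7N
Empirical-formula mass = 57.10 g/mol
n = 226 / 57.10 = 3.96 ≈ 4
Molecular formula = (C3H7N)×4 = C12H28N4

C12H28N4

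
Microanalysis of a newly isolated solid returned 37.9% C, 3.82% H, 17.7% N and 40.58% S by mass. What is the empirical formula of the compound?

C5H6N2S2

Assume 100 g: 37.9 g C, 3.82 g H, 17.7 g N, 40.58 g S.
C: 37.9 g ÷ 12.01 g/mol = 3.156 mol
H: 3.82 g ÷ 1.008 g/mol = 3.79 mol
N: 17.7 g ÷ 14.01 g/mol = 1.263 mol
S: 40.58 g ÷ 32.07 g/mol = 1.265 mol
Divide by the smallest (1.263 mol N): C 2.498, H 3.000, N 1.000, S 1.002
Multiply by 2: C 5.00, H 6.00, N 2.00, S 2.00 → C5H6N2S2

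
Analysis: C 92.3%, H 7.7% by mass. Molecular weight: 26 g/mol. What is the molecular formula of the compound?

C2H2

Assume 100 g: 92.3 g C, 7.7 g H.
C: 92.3 g ÷ 12.01 g/mol = 7.685 mol
H: 7.7 g ÷ 1.008 g/mol = 7.639 mol
Divide by the smallest (7.639 mol H): C 1.006, H 1.000
→ CH
Empirical-formula mass = 13.02 g/mol
n = 26 / 13.02 = 2.00 ≈ 2
Molecular formula = (CH)×2 = C2H2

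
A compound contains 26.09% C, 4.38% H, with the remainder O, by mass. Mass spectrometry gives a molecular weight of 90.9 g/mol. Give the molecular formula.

C2H4O4

Assume 100 g: 26.09 g C, 4.38 g H, 69.53 g O.
Moles — C: 26.09 / 12.01 = 2.172 mol; H: 4.38 / 1.008 = 4.345 mol; O: 69.53 / 16.00 = 4.346 mol
Smallest is C at 2.172 mol; normalising gives C 1.000, H 2.000, O 2.000
≈ 1:2:2 → CH2O2
Empirical-formula mass = 46.03 g/mol
n = 90.9 / 46.03 = 1.97 ≈ 2
Molecular formula = (CH2O2)×2 = C2H4O4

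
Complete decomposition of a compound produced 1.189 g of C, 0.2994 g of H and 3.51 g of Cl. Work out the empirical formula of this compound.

n(C) = 1.189/12.01 = 0.099, n(H) = 0.2994/1.008 = 0.297, n(Cl) = 3.51/35.45 = 0.09901
Divide by the smallest (0.099 mol C): C 1.000, H 3.000, Cl 1.000
≈ 1:3:1 → CH3Cl

CH3Cl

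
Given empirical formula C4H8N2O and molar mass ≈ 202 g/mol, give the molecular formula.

C8H16N4O2

Empirical-formula mass = 100.12 g/mol
n = 202 / 100.12 = 2.02 ≈ 2
Molecular formula = (C4H8N2O)2 = C8H16N4O2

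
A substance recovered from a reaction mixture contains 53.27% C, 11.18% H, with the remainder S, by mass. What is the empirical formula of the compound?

C4H10S

Assume 100 g: 53.27 g C, 11.18 g H, 35.55 g S.
C: 53.27 g ÷ 12.01 g/mol = 4.435 mol
H: 11.18 g ÷ 1.008 g/mol = 11.09 mol
S: 35.55 g ÷ 32.07 g/mol = 1.109 mol
Smallest is S at 1.109 mol; normalising gives C 4.001, H 10.006, S 1.000
Ratio ≈ 4:10:1, so the empirical formula is C4H10S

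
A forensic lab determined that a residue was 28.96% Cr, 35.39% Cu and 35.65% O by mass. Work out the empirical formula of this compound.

CrCuO4

Assume 100 g: 28.96 g Cr, 35.39 g Cu, 35.65 g O.
Cr: 28.96 g ÷ 52.00 g/mol = 0.5569 mol
Cu: 35.39 g ÷ 63.55 g/mol = 0.5569 mol
O: 35.65 g ÷ 16.00 g/mol = 2.228 mol
Smallest is Cu at 0.5569 mol; normalising gives Cr 1.000, Cu 1.000, O 4.001
Ratio ≈ 1:1:4, so the empirical formula is CrCuO4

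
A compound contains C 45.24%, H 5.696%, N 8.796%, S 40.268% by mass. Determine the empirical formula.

C6H9NS2

Assume 100 g: 45.24 g C, 5.696 g H, 8.796 g N, 40.268 g S.
n(C) = 45.24/12.01 = 3.767, n(H) = 5.696/1.008 = 5.651, n(N) = 8.796/14.01 = 0.6278, n(S) = 40.268/32.07 = 1.256
Divide by the smallest (0.6278 mol N): C 6.000, H 9.000, N 1.000, S 2.000
→ C6H9NS2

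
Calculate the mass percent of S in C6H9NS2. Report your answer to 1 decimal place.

40.3%

Molar mass = 6(12.01) + 9(1.008) + 1(14.01) + 2(32.07) = 159.282 g/mol
Mass of S per mole = 2 × 32.07 = 64.140 g
% S = 64.140 / 159.282 × 100 = 40.3%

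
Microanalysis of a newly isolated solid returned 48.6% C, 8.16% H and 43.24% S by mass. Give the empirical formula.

C3H6S

Assume 100 g: 48.6 g C, 8.16 g H, 43.24 g S.
n(C) = 48.6/12.01 = 4.047, n(H) = 8.16/1.008 = 8.095, n(S) = 43.24/32.07 = 1.348
Ratios (÷ 1.348): C 3.001, H 6.004, S 1.000
→ C3H6S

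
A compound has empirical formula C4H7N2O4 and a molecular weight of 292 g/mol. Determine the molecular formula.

C8H14N4O8

Empirical-formula mass = 147.12 g/mol
n = 292 / 147.12 = 1.98 ≈ 2
Molecular formula = (C4H7N2O4)2 = C8H14N4O8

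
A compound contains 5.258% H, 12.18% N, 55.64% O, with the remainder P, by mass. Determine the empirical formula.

H6NO4P

Assume 100 g: 5.258 g H, 12.18 g N, 55.64 g O, 26.922 g P.
H: 5.258 g ÷ 1.008 g/mol = 5.216 mol
N: 12.18 g ÷ 14.01 g/mol = 0.8694 mol
O: 55.64 g ÷ 16.00 g/mol = 3.478 mol
P: 26.922 g ÷ 30.97 g/mol = 0.8693 mol
Divide by the smallest (0.8693 mol P): H 6.001, N 1.000, O 4.000, P 1.000
Ratio ≈ 6:1:4:1, so the empirical formula is H6NO4P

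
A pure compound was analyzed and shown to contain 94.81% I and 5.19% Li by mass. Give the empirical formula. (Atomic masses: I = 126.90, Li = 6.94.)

Assume 100 g: 94.81 g I, 5.19 g Li.
Moles — I: 94.81 / 126.90 = 0.7471 mol; Li: 5.19 / 6.94 = 0.7478 mol
Ratios (÷ 0.7471): I 1.000, Li 1.001
Ratio ≈ 1:1, so the empirical formula is ILi

ILi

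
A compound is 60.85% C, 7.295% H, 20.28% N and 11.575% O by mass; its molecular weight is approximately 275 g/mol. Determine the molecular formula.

C14H20N4O2

Assume 100 g: 60.85 g C, 7.295 g H, 20.28 g N, 11.575 g O.
n(C) = 60.85/12.01 = 5.067, n(H) = 7.295/1.008 = 7.237, n(N) = 20.28/14.01 = 1.448, n(O) = 11.575/16.00 = 0.7234
Ratios (÷ 0.7234): C 7.004, H 10.004, N 2.001, O 1.000
→ C7H10N2O
Empirical-formula mass = 138.17 g/mol
n = 275 / 138.17 = 1.99 ≈ 2
Molecular formula = (C7H10N2O)×2 = C14H20N4O2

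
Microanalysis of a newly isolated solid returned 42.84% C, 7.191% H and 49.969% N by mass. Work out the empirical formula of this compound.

CH2N

Assume 100 g: 42.84 g C, 7.191 g H, 49.969 g N.
n(C) = 42.84/12.01 = 3.567, n(H) = 7.191/1.008 = 7.134, n(N) = 49.969/14.01 = 3.567
Smallest is N at 3.567 mol; normalising gives C 1.000, H 2.000, N 1.000
≈ 1:2:1 → CH2N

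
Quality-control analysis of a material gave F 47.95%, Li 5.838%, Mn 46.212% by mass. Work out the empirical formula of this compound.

Assume 100 g: 47.95 g F, 5.838 g Li, 46.212 g Mn.
F: 47.95 g ÷ 19.00 g/mol = 2.524 mol
Li: 5.838 g ÷ 6.94 g/mol = 0.8412 mol
Mn: 46.212 g ÷ 54.94 g/mol = 0.8411 mol
Ratios (÷ 0.8411): F 3.000, Li 1.000, Mn 1.000
≈ 3:1:1 → F3LiMn

F3LiMn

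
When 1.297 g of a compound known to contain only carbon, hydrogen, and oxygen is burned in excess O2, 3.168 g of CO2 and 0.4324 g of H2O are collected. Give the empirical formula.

mol C = 3.168 / 44.01 = 0.07198; mass C = 0.07198 × 12.01 = 0.8645 g
mol H = 2 × (0.4324 / 18.02) = 0.04799; mass H = 0.04799 × 1.008 = 0.04838 g
mass O = 1.297 − (0.9129) = 0.3841 g → mol O = 0.02401
Ratios (÷ 0.02401): C 2.999, H 1.999, O 1.000
→ C3H2O

C3H2O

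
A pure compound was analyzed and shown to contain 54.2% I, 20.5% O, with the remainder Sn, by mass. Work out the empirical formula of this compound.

Assume 100 g: 54.2 g I, 20.5 g O, 25.3 g Sn.
I: 54.2 g ÷ 126.90 g/mol = 0.4271 mol
O: 20.5 g ÷ 16.00 g/mol = 1.281 mol
Sn: 25.3 g ÷ 118.71 g/mol = 0.2131 mol
Ratios (÷ 0.2131): I 2.004, O 6.012, Sn 1.000
Ratio ≈ 2:6:1, so the empirical formula is I2O6Sn

I2O6Sn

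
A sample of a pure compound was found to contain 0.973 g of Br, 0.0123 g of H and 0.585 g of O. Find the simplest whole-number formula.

BrHO3

Moles — Br: 0.973 / 79.90 = 0.01218 mol; H: 0.0123 / 1.008 = 0.0122 mol; O: 0.585 / 16.00 = 0.03656 mol
Divide by the smallest (0.01218 mol Br): Br 1.000, H 1.002, O 3.002
≈ 1:1:3 → BrHO3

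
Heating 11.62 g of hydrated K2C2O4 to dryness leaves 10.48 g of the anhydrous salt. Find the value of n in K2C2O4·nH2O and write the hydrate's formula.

K2C2O4·H2O

Mass of water lost = 11.62 − 10.48 = 1.14 g → 1.14 / 18.02 = 0.06326 mol H2O
Molar mass of K2C2O4 = 166.22 g/mol → mol K2C2O4 = 10.48 / 166.22 = 0.06305
n = 0.06326 / 0.06305 = 1.00 ≈ 1 → K2C2O4·H2O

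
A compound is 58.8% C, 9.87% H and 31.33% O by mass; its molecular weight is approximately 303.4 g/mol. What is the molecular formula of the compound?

Assume 100 g: 58.8 g C, 9.87 g H, 31.33 g O.
C: 58.8 g ÷ 12.01 g/mol = 4.896 mol
H: 9.87 g ÷ 1.008 g/mol = 9.792 mol
O: 31.33 g ÷ 16.00 g/mol = 1.958 mol
Smallest is O at 1.958 mol; normalising gives C 2.500, H 5.001, O 1.000
Scaling by 2: C 5.00, H 10.00, O 2.00 → C5H10O2
Empirical-formula mass = 102.13 g/mol
n = 303.4 / 102.13 = 2.97 ≈ 3
Molecular formula = (C5H10O2)×3 = C15H30O6

C15H30O6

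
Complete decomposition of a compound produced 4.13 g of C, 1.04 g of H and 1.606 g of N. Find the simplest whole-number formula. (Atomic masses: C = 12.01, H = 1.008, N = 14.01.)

C3H9N

Moles — C: 4.13 / 12.01 = 0.3439 mol; H: 1.04 / 1.008 = 1.032 mol; N: 1.606 / 14.01 = 0.1146 mol
Smallest is N at 0.1146 mol; normalising gives C 3.000, H 9.000, N 1.000
≈ 3:9:1 → C3H9N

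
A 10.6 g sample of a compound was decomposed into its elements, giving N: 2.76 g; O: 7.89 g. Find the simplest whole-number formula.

Moles — N: 2.76 / 14.01 = 0.197 mol; O: 7.89 / 16.00 = 0.4931 mol
Divide by the smallest (0.197 mol N): N 1.000, O 2.503
Multiply by 2: N 2.00, O 5.01 → N2O5

N2O5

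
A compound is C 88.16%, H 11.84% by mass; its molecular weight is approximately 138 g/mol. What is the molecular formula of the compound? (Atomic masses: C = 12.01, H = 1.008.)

Assume 100 g: 88.16 g C, 11.84 g H.
Moles — C: 88.16 / 12.01 = 7.341 mol; H: 11.84 / 1.008 = 11.75 mol
Smallest is C at 7.341 mol; normalising gives C 1.000, H 1.600
Scaling by 5: C 5.00, H 8.00 → C5H8
Empirical-formula mass = 68.11 g/mol
n = 138 / 68.11 = 2.03 ≈ 2
Molecular formula = (C5H8)×2 = C10H16

C10H16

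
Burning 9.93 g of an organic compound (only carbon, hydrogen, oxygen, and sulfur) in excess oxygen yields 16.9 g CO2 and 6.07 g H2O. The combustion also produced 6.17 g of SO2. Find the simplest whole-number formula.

mol C = 16.9 / 44.01 = 0.3840; mass C = 0.3840 × 12.01 = 4.612 g
mol H = 2 × (6.07 / 18.02) = 0.6737; mass H = 0.6737 × 1.008 = 0.6791 g
mol S = 6.17 / 64.07 = 0.09630; mass S = 3.088 g
mass O = 9.93 − (8.379) = 1.551 g → mol O = 0.09692
Smallest is S at 0.0963 mol; normalising gives C 3.988, H 6.996, O 1.006, S 1.000
Ratio ≈ 4:7:1:1, so the empirical formula is C4H7OS

C4H7OS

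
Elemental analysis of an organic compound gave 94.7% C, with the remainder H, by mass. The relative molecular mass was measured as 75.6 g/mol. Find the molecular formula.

C6H4

Assume 100 g: 94.7 g C, 5.3 g H.
n(C) = 94.7/12.01 = 7.885, n(H) = 5.3/1.008 = 5.258
Smallest is H at 5.258 mol; normalising gives C 1.500, H 1.000
Scaling by 2: C 3.00, H 2.00 → C3H2
Empirical-formula mass = 38.05 g/mol
n = 75.6 / 38.05 = 1.99 ≈ 2
Molecular formula = (C3H2)×2 = C6H4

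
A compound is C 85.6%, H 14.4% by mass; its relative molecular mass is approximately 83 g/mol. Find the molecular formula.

C6H12

Assume 100 g: 85.6 g C, 14.4 g H.
C: 85.6 g ÷ 12.01 g/mol = 7.127 mol
H: 14.4 g ÷ 1.008 g/mol = 14.29 mol
Divide by the smallest (7.127 mol C): C 1.000, H 2.004
→ CH2
Empirical-formula mass = 14.03 g/mol
n = 83 / 14.03 = 5.92 ≈ 6
Molecular formula = (CH2)×6 = C6H12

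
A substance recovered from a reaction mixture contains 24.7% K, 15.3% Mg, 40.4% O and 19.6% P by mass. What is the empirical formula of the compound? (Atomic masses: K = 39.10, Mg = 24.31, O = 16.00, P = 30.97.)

KMgO4P

Assume 100 g: 24.7 g K, 15.3 g Mg, 40.4 g O, 19.6 g P.
K: 24.7 g ÷ 39.10 g/mol = 0.6317 mol
Mg: 15.3 g ÷ 24.31 g/mol = 0.6294 mol
O: 40.4 g ÷ 16.00 g/mol = 2.525 mol
P: 19.6 g ÷ 30.97 g/mol = 0.6329 mol
Divide by the smallest (0.6294 mol Mg): K 1.004, Mg 1.000, O 4.012, P 1.006
≈ 1:1:4:1 → KMgO4P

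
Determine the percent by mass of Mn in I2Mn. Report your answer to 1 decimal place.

17.8%

Molar mass = 2(126.90) + 1(54.94) = 308.740 g/mol
Mass of Mn per mole = 1 × 54.94 = 54.940 g
% Mn = 54.940 / 308.740 × 100 = 17.8%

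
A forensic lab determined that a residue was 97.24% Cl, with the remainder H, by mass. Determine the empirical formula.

Assume 100 g: 97.24 g Cl, 2.76 g H.
Cl: 97.24 g ÷ 35.45 g/mol = 2.743 mol
H: 2.76 g ÷ 1.008 g/mol = 2.738 mol
Ratios (÷ 2.738): Cl 1.002, H 1.000
→ ClH

ClH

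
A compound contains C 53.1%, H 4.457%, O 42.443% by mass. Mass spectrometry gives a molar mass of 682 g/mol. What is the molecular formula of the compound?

C30H30O18

Assume 100 g: 53.1 g C, 4.457 g H, 42.443 g O.
Moles — C: 53.1 / 12.01 = 4.421 mol; H: 4.457 / 1.008 = 4.422 mol; O: 42.443 / 16.00 = 2.653 mol
Ratios (÷ 2.653): C 1.667, H 1.667, O 1.000
Multiply by 3: C 5.00, H 5.00, O 3.00 → C5H5O3
Empirical-formula mass = 113.09 g/mol
n = 682 / 113.09 = 6.03 ≈ 6
Molecular formula = (C5H5O3)×6 = C30H30O18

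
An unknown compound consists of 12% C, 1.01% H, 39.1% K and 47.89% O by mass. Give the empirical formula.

Assume 100 g: 12 g C, 1.01 g H, 39.1 g K, 47.89 g O.
n(C) = 12/12.01 = 0.9992, n(H) = 1.01/1.008 = 1.002, n(K) = 39.1/39.10 = 1, n(O) = 47.89/16.00 = 2.993
Divide by the smallest (0.9992 mol C): C 1.000, H 1.003, K 1.001, O 2.996
→ CHKO3

CHKO3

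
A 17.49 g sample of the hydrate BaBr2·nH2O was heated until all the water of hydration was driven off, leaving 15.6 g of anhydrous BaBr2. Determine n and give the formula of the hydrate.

BaBr2·2H2O

Mass of water lost = 17.49 − 15.6 = 1.89 g → 1.89 / 18.02 = 0.1049 mol H2O
Molar mass of BaBr2 = 297.13 g/mol → mol BaBr2 = 15.6 / 297.13 = 0.0525
n = 0.1049 / 0.0525 = 2.00 ≈ 2 → BaBr2·2H2O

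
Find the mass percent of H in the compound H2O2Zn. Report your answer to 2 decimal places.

Molar mass = 2(1.008) + 2(16.00) + 1(65.38) = 99.396 g/mol
Mass of H per mole = 2 × 1.008 = 2.016 g
% H = 2.016 / 99.396 × 100 = 2.03%

2.03%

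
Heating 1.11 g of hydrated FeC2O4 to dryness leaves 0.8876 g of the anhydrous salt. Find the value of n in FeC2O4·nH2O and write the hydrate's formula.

Mass of water lost = 1.11 − 0.8876 = 0.2224 g → 0.2224 / 18.02 = 0.01234 mol H2O
Molar mass of FeC2O4 = 143.87 g/mol → mol FeC2O4 = 0.8876 / 143.87 = 0.006169
n = 0.01234 / 0.006169 = 2.00 ≈ 2 → FeC2O4·2H2O

FeC2O4·2H2O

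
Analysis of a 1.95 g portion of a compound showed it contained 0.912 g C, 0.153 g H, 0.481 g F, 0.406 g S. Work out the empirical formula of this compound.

C6H12F2S

n(C) = 0.912/12.01 = 0.07594, n(H) = 0.153/1.008 = 0.1518, n(F) = 0.481/19.00 = 0.02532, n(S) = 0.406/32.07 = 0.01266
Ratios (÷ 0.01266): C 5.998, H 11.990, F 2.000, S 1.000
Ratio ≈ 6:12:2:1, so the empirical formula is C6H12F2S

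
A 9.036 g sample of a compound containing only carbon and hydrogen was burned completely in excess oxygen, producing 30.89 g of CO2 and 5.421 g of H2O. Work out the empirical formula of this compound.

C7H6

mol C = 30.89 / 44.01 = 0.7019; mass C = 0.7019 × 12.01 = 8.430 g
mol H = 2 × (5.421 / 18.02) = 0.6017; mass H = 0.6017 × 1.008 = 0.6065 g
Divide by the smallest (0.6017 mol H): C 1.167, H 1.000
×6: C 7.00, H 6.00 → C7H6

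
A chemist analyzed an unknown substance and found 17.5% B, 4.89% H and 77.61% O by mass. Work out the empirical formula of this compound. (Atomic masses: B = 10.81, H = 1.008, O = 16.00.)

BH3O3

Assume 100 g: 17.5 g B, 4.89 g H, 77.61 g O.
B: 17.5 g ÷ 10.81 g/mol = 1.619 mol
H: 4.89 g ÷ 1.008 g/mol = 4.851 mol
O: 77.61 g ÷ 16.00 g/mol = 4.851 mol
Divide by the smallest (1.619 mol B): B 1.000, H 2.997, O 2.996
Ratio ≈ 1:3:3, so the empirical formula is BH3O3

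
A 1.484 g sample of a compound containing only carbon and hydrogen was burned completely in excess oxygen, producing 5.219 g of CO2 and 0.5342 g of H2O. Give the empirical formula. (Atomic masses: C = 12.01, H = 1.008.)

mol C = 5.219 / 44.01 = 0.1186; mass C = 0.1186 × 12.01 = 1.424 g
mol H = 2 × (0.5342 / 18.02) = 0.05929; mass H = 0.05929 × 1.008 = 0.05976 g
Smallest is H at 0.05929 mol; normalising gives C 2.000, H 1.000
≈ 2:1 → C2H

C2H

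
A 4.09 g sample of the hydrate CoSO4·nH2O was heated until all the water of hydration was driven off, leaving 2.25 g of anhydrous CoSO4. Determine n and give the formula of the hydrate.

Mass of water lost = 4.09 − 2.25 = 1.84 g → 1.84 / 18.02 = 0.1021 mol H2O
Molar mass of CoSO4 = 155.00 g/mol → mol CoSO4 = 2.25 / 155.00 = 0.01452
n = 0.1021 / 0.01452 = 7.03 ≈ 7 → CoSO4·7H2O

CoSO4·7H2O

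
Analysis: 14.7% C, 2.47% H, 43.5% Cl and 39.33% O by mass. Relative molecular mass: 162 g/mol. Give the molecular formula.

C2H4Cl2O4

Assume 100 g: 14.7 g C, 2.47 g H, 43.5 g Cl, 39.33 g O.
Moles — C: 14.7 / 12.01 = 1.224 mol; H: 2.47 / 1.008 = 2.45 mol; Cl: 43.5 / 35.45 = 1.227 mol; O: 39.33 / 16.00 = 2.458 mol
Ratios (÷ 1.224): C 1.000, H 2.002, Cl 1.003, O 2.008
≈ 1:2:1:2 → CH2ClO2
Empirical-formula mass = 81.48 g/mol
n = 162 / 81.48 = 1.99 ≈ 2
Molecular formula = (CH2ClO2)×2 = C2H4Cl2O4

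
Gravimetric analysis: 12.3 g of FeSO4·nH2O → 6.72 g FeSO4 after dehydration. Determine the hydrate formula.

Mass of water lost = 12.3 − 6.72 = 5.58 g → 5.58 / 18.02 = 0.3097 mol H2O
Molar mass of FeSO4 = 151.92 g/mol → mol FeSO4 = 6.72 / 151.92 = 0.04423
n = 0.3097 / 0.04423 = 7.00 ≈ 7 → FeSO4·7H2O

FeSO4·7H2O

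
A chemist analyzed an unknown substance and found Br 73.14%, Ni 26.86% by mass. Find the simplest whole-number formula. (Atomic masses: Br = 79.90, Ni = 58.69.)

Assume 100 g: 73.14 g Br, 26.86 g Ni.
Moles — Br: 73.14 / 79.90 = 0.9154 mol; Ni: 26.86 / 58.69 = 0.4577 mol
Ratios (÷ 0.4577): Br 2.000, Ni 1.000
→ Br2Ni

Br2Ni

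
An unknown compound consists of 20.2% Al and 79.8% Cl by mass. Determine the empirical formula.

AlCl3

Assume 100 g: 20.2 g Al, 79.8 g Cl.
Moles — Al: 20.2 / 26.98 = 0.7487 mol; Cl: 79.8 / 35.45 = 2.251 mol
Divide by the smallest (0.7487 mol Al): Al 1.000, Cl 3.007
Ratio ≈ 1:3, so the empirical formula is AlCl3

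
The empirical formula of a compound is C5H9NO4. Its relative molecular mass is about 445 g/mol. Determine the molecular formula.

C15H27N3O12

Empirical-formula mass = 147.13 g/mol
n = 445 / 147.13 = 3.02 ≈ 3
Molecular formula = (C5H9NO4)3 = C15H27N3O12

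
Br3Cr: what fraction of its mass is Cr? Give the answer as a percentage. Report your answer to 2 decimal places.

17.83%

Molar mass = 3(79.90) + 1(52.00) = 291.700 g/mol
Mass of Cr per mole = 1 × 52.00 = 52.000 g
% Cr = 52.000 / 291.700 × 100 = 17.83%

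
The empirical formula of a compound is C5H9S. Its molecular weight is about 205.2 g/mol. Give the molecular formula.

C10H18S2

Empirical-formula mass = 101.19 g/mol
n = 205.2 / 101.19 = 2.03 ≈ 2
Molecular formula = (C5H9S)2 = C10H18S2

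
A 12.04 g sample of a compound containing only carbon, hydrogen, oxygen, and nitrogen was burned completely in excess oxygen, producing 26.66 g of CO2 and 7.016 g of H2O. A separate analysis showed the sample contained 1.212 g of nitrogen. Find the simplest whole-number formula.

mol C = 26.66 / 44.01 = 0.6058; mass C = 0.6058 × 12.01 = 7.275 g
mol H = 2 × (7.016 / 18.02) = 0.7787; mass H = 0.7787 × 1.008 = 0.7849 g
mol N = 1.212 / 14.01 = 0.08651
mass O = 12.04 − (9.272) = 2.768 g → mol O = 0.1730
Ratios (÷ 0.08651): C 7.002, H 9.001, N 1.000, O 2.000
≈ 7:9:1:2 → C7H9NO2

C7H9NO2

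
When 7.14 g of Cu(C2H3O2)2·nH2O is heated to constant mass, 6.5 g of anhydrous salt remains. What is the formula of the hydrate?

Mass of water lost = 7.14 − 6.5 = 0.64 g → 0.64 / 18.02 = 0.03552 mol H2O
Molar mass of Cu(C2H3O2)2 = 181.64 g/mol → mol Cu(C2H3O2)2 = 6.5 / 181.64 = 0.03579
n = 0.03552 / 0.03579 = 0.99 ≈ 1 → Cu(C2H3O2)2·H2O

Cu(C2H3O2)2·H2O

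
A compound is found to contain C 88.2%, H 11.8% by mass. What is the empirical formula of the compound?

C5H8

Assume 100 g: 88.2 g C, 11.8 g H.
n(C) = 88.2/12.01 = 7.344, n(H) = 11.8/1.008 = 11.71
Ratios (÷ 7.344): C 1.000, H 1.594
Scaling by 5: C 5.00, H 7.97 → C5H8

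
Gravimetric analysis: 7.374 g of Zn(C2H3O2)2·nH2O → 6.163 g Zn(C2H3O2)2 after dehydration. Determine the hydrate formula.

Zn(C2H3O2)2·2H2O

Mass of water lost = 7.374 − 6.163 = 1.211 g → 1.211 / 18.02 = 0.0672 mol H2O
Molar mass of Zn(C2H3O2)2 = 183.47 g/mol → mol Zn(C2H3O2)2 = 6.163 / 183.47 = 0.03359
n = 0.0672 / 0.03359 = 2.00 ≈ 2 → Zn(C2H3O2)2·2H2O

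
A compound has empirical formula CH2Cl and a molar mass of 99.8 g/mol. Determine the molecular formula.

C2H4Cl2

Empirical-formula mass = 49.48 g/mol
n = 99.8 / 49.48 = 2.02 ≈ 2
Molecular formula = (CH2Cl)2 = C2H4Cl2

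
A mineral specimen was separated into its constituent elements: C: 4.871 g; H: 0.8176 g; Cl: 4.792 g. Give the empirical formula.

Moles — C: 4.871 / 12.01 = 0.4056 mol; H: 0.8176 / 1.008 = 0.8111 mol; Cl: 4.792 / 35.45 = 0.1352 mol
Ratios (÷ 0.1352): C 3.000, H 6.000, Cl 1.000
Ratio ≈ 3:6:1, so the empirical formula is C3H6Cl

C3H6Cl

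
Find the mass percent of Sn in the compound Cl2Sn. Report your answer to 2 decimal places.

62.61%

Molar mass = 2(35.45) + 1(118.71) = 189.610 g/mol
Mass of Sn per mole = 1 × 118.71 = 118.710 g
% Sn = 118.710 / 189.610 × 100 = 62.61%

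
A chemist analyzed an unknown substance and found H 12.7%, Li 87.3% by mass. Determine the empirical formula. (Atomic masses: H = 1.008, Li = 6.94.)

HLi

Assume 100 g: 12.7 g H, 87.3 g Li.
H: 12.7 g ÷ 1.008 g/mol = 12.6 mol
Li: 87.3 g ÷ 6.94 g/mol = 12.58 mol
Smallest is Li at 12.58 mol; normalising gives H 1.002, Li 1.000
Ratio ≈ 1:1, so the empirical formula is HLi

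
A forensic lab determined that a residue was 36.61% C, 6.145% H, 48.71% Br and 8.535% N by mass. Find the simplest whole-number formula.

Assume 100 g: 36.61 g C, 6.145 g H, 48.71 g Br, 8.535 g N.
Moles — C: 36.61 / 12.01 = 3.048 mol; H: 6.145 / 1.008 = 6.096 mol; Br: 48.71 / 79.90 = 0.6096 mol; N: 8.535 / 14.01 = 0.6092 mol
Divide by the smallest (0.6092 mol N): C 5.004, H 10.007, Br 1.001, N 1.000
Ratio ≈ 5:10:1:1, so the empirical formula is C5H10BrN

C5H10BrN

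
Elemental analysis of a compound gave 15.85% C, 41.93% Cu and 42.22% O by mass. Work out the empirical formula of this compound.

Assume 100 g: 15.85 g C, 41.93 g Cu, 42.22 g O.
C: 15.85 g ÷ 12.01 g/mol = 1.32 mol
Cu: 41.93 g ÷ 63.55 g/mol = 0.6598 mol
O: 42.22 g ÷ 16.00 g/mol = 2.639 mol
Smallest is Cu at 0.6598 mol; normalising gives C 2.000, Cu 1.000, O 3.999
Ratio ≈ 2:1:4, so the empirical formula is C2CuO4

C2CuO4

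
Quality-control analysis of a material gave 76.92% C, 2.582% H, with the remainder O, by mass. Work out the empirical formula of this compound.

Assume 100 g: 76.92 g C, 2.582 g H, 20.498 g O.
C: 76.92 g ÷ 12.01 g/mol = 6.405 mol
H: 2.582 g ÷ 1.008 g/mol = 2.562 mol
O: 20.498 g ÷ 16.00 g/mol = 1.281 mol
Divide by the smallest (1.281 mol O): C 4.999, H 1.999, O 1.000
Ratio ≈ 5:2:1, so the empirical formula is C5H2O

C5H2O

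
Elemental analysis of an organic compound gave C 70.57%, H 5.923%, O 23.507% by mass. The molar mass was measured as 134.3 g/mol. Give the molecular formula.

Assume 100 g: 70.57 g C, 5.923 g H, 23.507 g O.
n(C) = 70.57/12.01 = 5.876, n(H) = 5.923/1.008 = 5.876, n(O) = 23.507/16.00 = 1.469
Divide by the smallest (1.469 mol O): C 3.999, H 3.999, O 1.000
Ratio ≈ 4:4:1, so the empirical formula is C4H4O
Empirical-formula mass = 68.07 g/mol
n = 134.3 / 68.07 = 1.97 ≈ 2
Molecular formula = (C4H4O)×2 = C8H8O2

C8H8O2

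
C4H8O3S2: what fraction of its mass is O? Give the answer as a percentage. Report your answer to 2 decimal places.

Molar mass = 4(12.01) + 8(1.008) + 3(16.00) + 2(32.07) = 168.244 g/mol
Mass of O per mole = 3 × 16.00 = 48.000 g
% O = 48.000 / 168.244 × 100 = 28.53%

28.53%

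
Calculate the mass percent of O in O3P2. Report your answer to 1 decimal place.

43.7%

Molar mass = 3(16.00) + 2(30.97) = 109.940 g/mol
Mass of O per mole = 3 × 16.00 = 48.000 g
% O = 48.000 / 109.940 × 100 = 43.7%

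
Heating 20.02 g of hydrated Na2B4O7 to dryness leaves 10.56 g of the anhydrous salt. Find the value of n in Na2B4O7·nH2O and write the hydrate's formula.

Mass of water lost = 20.02 − 10.56 = 9.46 g → 9.46 / 18.02 = 0.525 mol H2O
Molar mass of Na2B4O7 = 201.22 g/mol → mol Na2B4O7 = 10.56 / 201.22 = 0.05248
n = 0.525 / 0.05248 = 10.00 ≈ 10 → Na2B4O7·10H2O

Na2B4O7·10H2O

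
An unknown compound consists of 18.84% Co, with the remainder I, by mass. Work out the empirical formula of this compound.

CoI2

Assume 100 g: 18.84 g Co, 81.16 g I.
Co: 18.84 g ÷ 58.93 g/mol = 0.3197 mol
I: 81.16 g ÷ 126.90 g/mol = 0.6396 mol
Divide by the smallest (0.3197 mol Co): Co 1.000, I 2.000
→ CoI2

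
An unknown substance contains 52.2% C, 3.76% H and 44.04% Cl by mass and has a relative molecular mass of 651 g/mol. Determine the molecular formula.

C28H24Cl8

Assume 100 g: 52.2 g C, 3.76 g H, 44.04 g Cl.
n(C) = 52.2/12.01 = 4.346, n(H) = 3.76/1.008 = 3.73, n(Cl) = 44.04/35.45 = 1.242
Divide by the smallest (1.242 mol Cl): C 3.499, H 3.003, Cl 1.000
Multiply by 2: C 7.00, H 6.01, Cl 2.00 → C7H6Cl2
Empirical-formula mass = 161.02 g/mol
n = 651 / 161.02 = 4.04 ≈ 4
Molecular formula = (C7H6Cl2)×4 = C28H24Cl8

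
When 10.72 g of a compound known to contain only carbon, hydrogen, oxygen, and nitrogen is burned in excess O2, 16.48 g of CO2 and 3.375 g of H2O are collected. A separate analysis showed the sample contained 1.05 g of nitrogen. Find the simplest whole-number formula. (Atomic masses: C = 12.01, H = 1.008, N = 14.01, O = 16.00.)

mol C = 16.48 / 44.01 = 0.3745; mass C = 0.3745 × 12.01 = 4.497 g
mol H = 2 × (3.375 / 18.02) = 0.3746; mass H = 0.3746 × 1.008 = 0.3776 g
mol N = 1.05 / 14.01 = 0.07495
mass O = 10.72 − (5.925) = 4.795 g → mol O = 0.2997
Ratios (÷ 0.07495): C 4.996, H 4.998, N 1.000, O 3.999
≈ 5:5:1:4 → C5H5NO4

C5H5NO4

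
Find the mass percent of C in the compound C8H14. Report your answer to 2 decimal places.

87.19%

Molar mass = 8(12.01) + 14(1.008) = 110.192 g/mol
Mass of C per mole = 8 × 12.01 = 96.080 g
% C = 96.080 / 110.192 × 100 = 87.19%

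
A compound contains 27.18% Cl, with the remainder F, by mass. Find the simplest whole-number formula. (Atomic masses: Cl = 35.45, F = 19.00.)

Assume 100 g: 27.18 g Cl, 72.82 g F.
Cl: 27.18 g ÷ 35.45 g/mol = 0.7667 mol
F: 72.82 g ÷ 19.00 g/mol = 3.833 mol
Smallest is Cl at 0.7667 mol; normalising gives Cl 1.000, F 4.999
→ ClF5

ClF5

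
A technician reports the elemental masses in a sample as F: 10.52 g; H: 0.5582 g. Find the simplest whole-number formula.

Moles — F: 10.52 / 19.00 = 0.5537 mol; H: 0.5582 / 1.008 = 0.5538 mol
Smallest is F at 0.5537 mol; normalising gives F 1.000, H 1.000
→ FH

FH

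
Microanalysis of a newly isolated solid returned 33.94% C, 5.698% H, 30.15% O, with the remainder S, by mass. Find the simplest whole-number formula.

C3H6O2S

Assume 100 g: 33.94 g C, 5.698 g H, 30.15 g O, 30.212 g S.
n(C) = 33.94/12.01 = 2.826, n(H) = 5.698/1.008 = 5.653, n(O) = 30.15/16.00 = 1.884, n(S) = 30.212/32.07 = 0.9421
Smallest is S at 0.9421 mol; normalising gives C 3.000, H 6.000, O 2.000, S 1.000
Ratio ≈ 3:6:2:1, so the empirical formula is C3H6O2S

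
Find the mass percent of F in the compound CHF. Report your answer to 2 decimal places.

Molar mass = 1(12.01) + 1(1.008) + 1(19.00) = 32.018 g/mol
Mass of F per mole = 1 × 19.00 = 19.000 g
% F = 19.000 / 32.018 × 100 = 59.34%

59.34%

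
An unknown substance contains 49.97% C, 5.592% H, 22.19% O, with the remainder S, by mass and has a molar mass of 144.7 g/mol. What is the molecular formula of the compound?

C6H8O2S

Assume 100 g: 49.97 g C, 5.592 g H, 22.19 g O, 22.248 g S.
Moles — C: 49.97 / 12.01 = 4.161 mol; H: 5.592 / 1.008 = 5.548 mol; O: 22.19 / 16.00 = 1.387 mol; S: 22.248 / 32.07 = 0.6937 mol
Divide by the smallest (0.6937 mol S): C 5.998, H 7.997, O 1.999, S 1.000
Ratio ≈ 6:8:2:1, so the empirical formula is C6H8O2S
Empirical-formula mass = 144.19 g/mol
n = 144.7 / 144.19 = 1.00 ≈ 1
Molecular formula = empirical formula = C6H8O2S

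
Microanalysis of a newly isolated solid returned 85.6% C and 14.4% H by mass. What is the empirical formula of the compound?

CH2

Assume 100 g: 85.6 g C, 14.4 g H.
Moles — C: 85.6 / 12.01 = 7.127 mol; H: 14.4 / 1.008 = 14.29 mol
Divide by the smallest (7.127 mol C): C 1.000, H 2.004
→ CH2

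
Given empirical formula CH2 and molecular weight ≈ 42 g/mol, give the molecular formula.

C3H6

Empirical-formula mass = 14.03 g/mol
n = 42 / 14.03 = 2.99 ≈ 3
Molecular formula = (CH2)3 = C3H6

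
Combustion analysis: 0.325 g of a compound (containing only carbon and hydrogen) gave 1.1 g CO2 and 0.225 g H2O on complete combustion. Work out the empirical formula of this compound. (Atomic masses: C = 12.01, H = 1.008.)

mol C = 1.1 / 44.01 = 0.02499; mass C = 0.02499 × 12.01 = 0.3002 g
mol H = 2 × (0.225 / 18.02) = 0.02497; mass H = 0.02497 × 1.008 = 0.02517 g
Ratios (÷ 0.02497): C 1.001, H 1.000
≈ 1:1 → CH

CH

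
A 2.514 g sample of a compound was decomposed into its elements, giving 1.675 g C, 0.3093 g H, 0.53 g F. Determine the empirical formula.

C5H11F

n(C) = 1.675/12.01 = 0.1395, n(H) = 0.3093/1.008 = 0.3068, n(F) = 0.53/19.00 = 0.02789
Ratios (÷ 0.02789): C 5.000, H 11.000, F 1.000
→ C5H11F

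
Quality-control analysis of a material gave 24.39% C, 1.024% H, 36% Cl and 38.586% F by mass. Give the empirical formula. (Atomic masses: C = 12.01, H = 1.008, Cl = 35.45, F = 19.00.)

Assume 100 g: 24.39 g C, 1.024 g H, 36 g Cl, 38.586 g F.
C: 24.39 g ÷ 12.01 g/mol = 2.031 mol
H: 1.024 g ÷ 1.008 g/mol = 1.016 mol
Cl: 36 g ÷ 35.45 g/mol = 1.016 mol
F: 38.586 g ÷ 19.00 g/mol = 2.031 mol
Divide by the smallest (1.016 mol Cl): C 2.000, H 1.000, Cl 1.000, F 2.000
→ C2HClF2

C2HClF2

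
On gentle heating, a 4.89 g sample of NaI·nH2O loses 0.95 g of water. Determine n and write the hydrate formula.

NaI·2H2O

Mass of anhydrous NaI = 4.89 − 0.95 = 3.94 g
mol H2O = 0.95 / 18.02 = 0.05272
Molar mass of NaI = 149.89 g/mol → mol NaI = 3.94 / 149.89 = 0.02629
n = 0.05272 / 0.02629 = 2.01 ≈ 2 → NaI·2H2O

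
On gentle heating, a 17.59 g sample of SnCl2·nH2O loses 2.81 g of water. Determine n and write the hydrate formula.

SnCl2·2H2O

Mass of anhydrous SnCl2 = 17.59 − 2.81 = 14.78 g
mol H2O = 2.81 / 18.02 = 0.1559
Molar mass of SnCl2 = 189.61 g/mol → mol SnCl2 = 14.78 / 189.61 = 0.07795
n = 0.1559 / 0.07795 = 2.00 ≈ 2 → SnCl2·2H2O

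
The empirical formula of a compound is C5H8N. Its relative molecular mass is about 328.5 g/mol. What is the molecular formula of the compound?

C20H32N4

Empirical-formula mass = 82.12 g/mol
n = 328.5 / 82.12 = 4.00 ≈ 4
Molecular formula = (C5H8N)4 = C20H32N4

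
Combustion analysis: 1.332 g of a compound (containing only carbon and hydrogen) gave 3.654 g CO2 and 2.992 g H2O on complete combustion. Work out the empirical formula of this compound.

CH4

mol C = 3.654 / 44.01 = 0.08303; mass C = 0.08303 × 12.01 = 0.9971 g
mol H = 2 × (2.992 / 18.02) = 0.3321; mass H = 0.3321 × 1.008 = 0.3347 g
Smallest is C at 0.08303 mol; normalising gives C 1.000, H 4.000
Ratio ≈ 1:4, so the empirical formula is CH4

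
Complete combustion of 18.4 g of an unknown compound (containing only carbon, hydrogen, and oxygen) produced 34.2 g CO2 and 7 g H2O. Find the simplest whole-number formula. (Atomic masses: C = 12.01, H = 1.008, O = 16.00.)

C3H3O2

mol C = 34.2 / 44.01 = 0.7771; mass C = 0.7771 × 12.01 = 9.333 g
mol H = 2 × (7 / 18.02) = 0.7769; mass H = 0.7769 × 1.008 = 0.7831 g
mass O = 18.4 − (10.12) = 8.284 g → mol O = 0.5177
Smallest is O at 0.5177 mol; normalising gives C 1.501, H 1.501, O 1.000
×2: C 3.00, H 3.00, O 2.00 → C3H3O2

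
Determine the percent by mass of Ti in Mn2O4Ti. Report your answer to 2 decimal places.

21.59%

Molar mass = 2(54.94) + 4(16.00) + 1(47.87) = 221.750 g/mol
Mass of Ti per mole = 1 × 47.87 = 47.870 g
% Ti = 47.870 / 221.750 × 100 = 21.59%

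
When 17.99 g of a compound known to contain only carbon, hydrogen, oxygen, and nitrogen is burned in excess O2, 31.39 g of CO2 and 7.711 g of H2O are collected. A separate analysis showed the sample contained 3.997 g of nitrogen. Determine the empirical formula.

mol C = 31.39 / 44.01 = 0.7132; mass C = 0.7132 × 12.01 = 8.566 g
mol H = 2 × (7.711 / 18.02) = 0.8558; mass H = 0.8558 × 1.008 = 0.8627 g
mol N = 3.997 / 14.01 = 0.2853
mass O = 17.99 − (13.43) = 4.564 g → mol O = 0.2853
Divide by the smallest (0.2853 mol O): C 2.500, H 3.000, N 1.000, O 1.000
Scaling by 2: C 5.00, H 6.00, N 2.00, O 2.00 → C5H6N2O2

C5H6N2O2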